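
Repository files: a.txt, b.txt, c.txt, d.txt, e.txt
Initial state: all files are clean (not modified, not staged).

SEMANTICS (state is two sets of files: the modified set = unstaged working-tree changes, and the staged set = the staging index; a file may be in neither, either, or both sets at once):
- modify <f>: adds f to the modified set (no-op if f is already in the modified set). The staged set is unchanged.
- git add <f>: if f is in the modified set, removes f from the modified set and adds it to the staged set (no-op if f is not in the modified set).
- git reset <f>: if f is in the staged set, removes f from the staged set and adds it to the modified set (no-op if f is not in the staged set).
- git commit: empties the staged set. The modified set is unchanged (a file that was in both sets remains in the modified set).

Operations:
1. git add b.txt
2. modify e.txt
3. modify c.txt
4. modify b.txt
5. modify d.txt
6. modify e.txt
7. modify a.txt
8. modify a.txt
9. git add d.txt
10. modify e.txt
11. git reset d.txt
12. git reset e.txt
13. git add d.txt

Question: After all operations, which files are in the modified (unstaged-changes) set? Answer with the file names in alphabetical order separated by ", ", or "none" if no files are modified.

After op 1 (git add b.txt): modified={none} staged={none}
After op 2 (modify e.txt): modified={e.txt} staged={none}
After op 3 (modify c.txt): modified={c.txt, e.txt} staged={none}
After op 4 (modify b.txt): modified={b.txt, c.txt, e.txt} staged={none}
After op 5 (modify d.txt): modified={b.txt, c.txt, d.txt, e.txt} staged={none}
After op 6 (modify e.txt): modified={b.txt, c.txt, d.txt, e.txt} staged={none}
After op 7 (modify a.txt): modified={a.txt, b.txt, c.txt, d.txt, e.txt} staged={none}
After op 8 (modify a.txt): modified={a.txt, b.txt, c.txt, d.txt, e.txt} staged={none}
After op 9 (git add d.txt): modified={a.txt, b.txt, c.txt, e.txt} staged={d.txt}
After op 10 (modify e.txt): modified={a.txt, b.txt, c.txt, e.txt} staged={d.txt}
After op 11 (git reset d.txt): modified={a.txt, b.txt, c.txt, d.txt, e.txt} staged={none}
After op 12 (git reset e.txt): modified={a.txt, b.txt, c.txt, d.txt, e.txt} staged={none}
After op 13 (git add d.txt): modified={a.txt, b.txt, c.txt, e.txt} staged={d.txt}

Answer: a.txt, b.txt, c.txt, e.txt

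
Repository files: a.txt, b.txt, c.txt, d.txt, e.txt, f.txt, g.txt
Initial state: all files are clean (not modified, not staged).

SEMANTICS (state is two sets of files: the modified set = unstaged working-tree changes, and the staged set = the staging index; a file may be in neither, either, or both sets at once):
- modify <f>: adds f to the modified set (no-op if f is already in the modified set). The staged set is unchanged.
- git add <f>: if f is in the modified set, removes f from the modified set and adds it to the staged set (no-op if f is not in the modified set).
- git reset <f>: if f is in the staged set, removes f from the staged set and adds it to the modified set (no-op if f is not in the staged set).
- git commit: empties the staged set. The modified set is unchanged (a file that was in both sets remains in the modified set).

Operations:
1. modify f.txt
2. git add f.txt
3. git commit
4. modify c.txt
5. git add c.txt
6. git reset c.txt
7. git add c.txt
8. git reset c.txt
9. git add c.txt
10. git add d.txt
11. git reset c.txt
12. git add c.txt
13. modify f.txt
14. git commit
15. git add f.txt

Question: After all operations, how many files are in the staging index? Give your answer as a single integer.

Answer: 1

Derivation:
After op 1 (modify f.txt): modified={f.txt} staged={none}
After op 2 (git add f.txt): modified={none} staged={f.txt}
After op 3 (git commit): modified={none} staged={none}
After op 4 (modify c.txt): modified={c.txt} staged={none}
After op 5 (git add c.txt): modified={none} staged={c.txt}
After op 6 (git reset c.txt): modified={c.txt} staged={none}
After op 7 (git add c.txt): modified={none} staged={c.txt}
After op 8 (git reset c.txt): modified={c.txt} staged={none}
After op 9 (git add c.txt): modified={none} staged={c.txt}
After op 10 (git add d.txt): modified={none} staged={c.txt}
After op 11 (git reset c.txt): modified={c.txt} staged={none}
After op 12 (git add c.txt): modified={none} staged={c.txt}
After op 13 (modify f.txt): modified={f.txt} staged={c.txt}
After op 14 (git commit): modified={f.txt} staged={none}
After op 15 (git add f.txt): modified={none} staged={f.txt}
Final staged set: {f.txt} -> count=1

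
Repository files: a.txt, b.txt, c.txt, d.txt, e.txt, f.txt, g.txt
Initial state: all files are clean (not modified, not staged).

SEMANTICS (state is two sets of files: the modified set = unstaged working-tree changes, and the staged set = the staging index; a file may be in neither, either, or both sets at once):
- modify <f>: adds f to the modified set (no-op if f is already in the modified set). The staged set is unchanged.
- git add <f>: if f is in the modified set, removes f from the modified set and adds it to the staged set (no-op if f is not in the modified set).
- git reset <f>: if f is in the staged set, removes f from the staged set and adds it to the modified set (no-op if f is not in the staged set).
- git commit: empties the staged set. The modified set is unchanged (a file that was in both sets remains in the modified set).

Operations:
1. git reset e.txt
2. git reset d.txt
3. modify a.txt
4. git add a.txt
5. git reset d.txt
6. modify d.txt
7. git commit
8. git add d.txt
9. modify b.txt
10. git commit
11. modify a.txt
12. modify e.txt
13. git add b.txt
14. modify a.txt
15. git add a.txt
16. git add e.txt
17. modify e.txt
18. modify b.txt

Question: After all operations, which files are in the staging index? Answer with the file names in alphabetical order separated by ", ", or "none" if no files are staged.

After op 1 (git reset e.txt): modified={none} staged={none}
After op 2 (git reset d.txt): modified={none} staged={none}
After op 3 (modify a.txt): modified={a.txt} staged={none}
After op 4 (git add a.txt): modified={none} staged={a.txt}
After op 5 (git reset d.txt): modified={none} staged={a.txt}
After op 6 (modify d.txt): modified={d.txt} staged={a.txt}
After op 7 (git commit): modified={d.txt} staged={none}
After op 8 (git add d.txt): modified={none} staged={d.txt}
After op 9 (modify b.txt): modified={b.txt} staged={d.txt}
After op 10 (git commit): modified={b.txt} staged={none}
After op 11 (modify a.txt): modified={a.txt, b.txt} staged={none}
After op 12 (modify e.txt): modified={a.txt, b.txt, e.txt} staged={none}
After op 13 (git add b.txt): modified={a.txt, e.txt} staged={b.txt}
After op 14 (modify a.txt): modified={a.txt, e.txt} staged={b.txt}
After op 15 (git add a.txt): modified={e.txt} staged={a.txt, b.txt}
After op 16 (git add e.txt): modified={none} staged={a.txt, b.txt, e.txt}
After op 17 (modify e.txt): modified={e.txt} staged={a.txt, b.txt, e.txt}
After op 18 (modify b.txt): modified={b.txt, e.txt} staged={a.txt, b.txt, e.txt}

Answer: a.txt, b.txt, e.txt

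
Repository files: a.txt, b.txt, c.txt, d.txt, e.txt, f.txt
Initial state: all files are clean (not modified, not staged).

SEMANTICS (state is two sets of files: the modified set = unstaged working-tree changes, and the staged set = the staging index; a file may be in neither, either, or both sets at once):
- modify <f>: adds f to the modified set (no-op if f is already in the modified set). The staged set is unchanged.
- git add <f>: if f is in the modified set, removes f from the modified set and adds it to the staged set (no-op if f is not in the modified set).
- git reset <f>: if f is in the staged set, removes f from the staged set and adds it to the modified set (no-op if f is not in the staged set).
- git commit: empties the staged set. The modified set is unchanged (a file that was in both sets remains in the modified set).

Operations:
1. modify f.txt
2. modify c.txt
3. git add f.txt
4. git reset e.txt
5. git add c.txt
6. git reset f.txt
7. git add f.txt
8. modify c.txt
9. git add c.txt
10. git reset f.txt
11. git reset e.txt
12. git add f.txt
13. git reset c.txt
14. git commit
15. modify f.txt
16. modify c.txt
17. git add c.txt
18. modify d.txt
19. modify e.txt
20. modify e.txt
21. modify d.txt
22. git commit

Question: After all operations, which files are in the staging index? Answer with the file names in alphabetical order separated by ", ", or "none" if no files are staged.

After op 1 (modify f.txt): modified={f.txt} staged={none}
After op 2 (modify c.txt): modified={c.txt, f.txt} staged={none}
After op 3 (git add f.txt): modified={c.txt} staged={f.txt}
After op 4 (git reset e.txt): modified={c.txt} staged={f.txt}
After op 5 (git add c.txt): modified={none} staged={c.txt, f.txt}
After op 6 (git reset f.txt): modified={f.txt} staged={c.txt}
After op 7 (git add f.txt): modified={none} staged={c.txt, f.txt}
After op 8 (modify c.txt): modified={c.txt} staged={c.txt, f.txt}
After op 9 (git add c.txt): modified={none} staged={c.txt, f.txt}
After op 10 (git reset f.txt): modified={f.txt} staged={c.txt}
After op 11 (git reset e.txt): modified={f.txt} staged={c.txt}
After op 12 (git add f.txt): modified={none} staged={c.txt, f.txt}
After op 13 (git reset c.txt): modified={c.txt} staged={f.txt}
After op 14 (git commit): modified={c.txt} staged={none}
After op 15 (modify f.txt): modified={c.txt, f.txt} staged={none}
After op 16 (modify c.txt): modified={c.txt, f.txt} staged={none}
After op 17 (git add c.txt): modified={f.txt} staged={c.txt}
After op 18 (modify d.txt): modified={d.txt, f.txt} staged={c.txt}
After op 19 (modify e.txt): modified={d.txt, e.txt, f.txt} staged={c.txt}
After op 20 (modify e.txt): modified={d.txt, e.txt, f.txt} staged={c.txt}
After op 21 (modify d.txt): modified={d.txt, e.txt, f.txt} staged={c.txt}
After op 22 (git commit): modified={d.txt, e.txt, f.txt} staged={none}

Answer: none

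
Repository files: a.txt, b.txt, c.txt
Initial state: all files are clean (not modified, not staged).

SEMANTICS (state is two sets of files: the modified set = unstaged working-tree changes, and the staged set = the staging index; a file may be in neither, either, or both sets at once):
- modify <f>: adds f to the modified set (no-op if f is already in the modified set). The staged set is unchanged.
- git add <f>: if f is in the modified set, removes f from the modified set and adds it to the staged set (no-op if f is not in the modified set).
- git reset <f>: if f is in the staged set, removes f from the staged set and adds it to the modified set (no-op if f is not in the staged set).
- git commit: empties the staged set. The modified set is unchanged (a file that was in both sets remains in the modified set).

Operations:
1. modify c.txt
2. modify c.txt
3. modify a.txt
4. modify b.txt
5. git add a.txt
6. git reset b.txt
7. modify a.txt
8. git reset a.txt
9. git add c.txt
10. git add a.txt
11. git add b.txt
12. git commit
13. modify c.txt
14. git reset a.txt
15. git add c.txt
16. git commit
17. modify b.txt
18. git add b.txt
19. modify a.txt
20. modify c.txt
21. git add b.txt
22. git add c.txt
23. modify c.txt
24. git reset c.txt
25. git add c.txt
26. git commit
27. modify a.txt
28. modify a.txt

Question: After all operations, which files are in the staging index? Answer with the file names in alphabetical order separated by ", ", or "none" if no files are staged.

After op 1 (modify c.txt): modified={c.txt} staged={none}
After op 2 (modify c.txt): modified={c.txt} staged={none}
After op 3 (modify a.txt): modified={a.txt, c.txt} staged={none}
After op 4 (modify b.txt): modified={a.txt, b.txt, c.txt} staged={none}
After op 5 (git add a.txt): modified={b.txt, c.txt} staged={a.txt}
After op 6 (git reset b.txt): modified={b.txt, c.txt} staged={a.txt}
After op 7 (modify a.txt): modified={a.txt, b.txt, c.txt} staged={a.txt}
After op 8 (git reset a.txt): modified={a.txt, b.txt, c.txt} staged={none}
After op 9 (git add c.txt): modified={a.txt, b.txt} staged={c.txt}
After op 10 (git add a.txt): modified={b.txt} staged={a.txt, c.txt}
After op 11 (git add b.txt): modified={none} staged={a.txt, b.txt, c.txt}
After op 12 (git commit): modified={none} staged={none}
After op 13 (modify c.txt): modified={c.txt} staged={none}
After op 14 (git reset a.txt): modified={c.txt} staged={none}
After op 15 (git add c.txt): modified={none} staged={c.txt}
After op 16 (git commit): modified={none} staged={none}
After op 17 (modify b.txt): modified={b.txt} staged={none}
After op 18 (git add b.txt): modified={none} staged={b.txt}
After op 19 (modify a.txt): modified={a.txt} staged={b.txt}
After op 20 (modify c.txt): modified={a.txt, c.txt} staged={b.txt}
After op 21 (git add b.txt): modified={a.txt, c.txt} staged={b.txt}
After op 22 (git add c.txt): modified={a.txt} staged={b.txt, c.txt}
After op 23 (modify c.txt): modified={a.txt, c.txt} staged={b.txt, c.txt}
After op 24 (git reset c.txt): modified={a.txt, c.txt} staged={b.txt}
After op 25 (git add c.txt): modified={a.txt} staged={b.txt, c.txt}
After op 26 (git commit): modified={a.txt} staged={none}
After op 27 (modify a.txt): modified={a.txt} staged={none}
After op 28 (modify a.txt): modified={a.txt} staged={none}

Answer: none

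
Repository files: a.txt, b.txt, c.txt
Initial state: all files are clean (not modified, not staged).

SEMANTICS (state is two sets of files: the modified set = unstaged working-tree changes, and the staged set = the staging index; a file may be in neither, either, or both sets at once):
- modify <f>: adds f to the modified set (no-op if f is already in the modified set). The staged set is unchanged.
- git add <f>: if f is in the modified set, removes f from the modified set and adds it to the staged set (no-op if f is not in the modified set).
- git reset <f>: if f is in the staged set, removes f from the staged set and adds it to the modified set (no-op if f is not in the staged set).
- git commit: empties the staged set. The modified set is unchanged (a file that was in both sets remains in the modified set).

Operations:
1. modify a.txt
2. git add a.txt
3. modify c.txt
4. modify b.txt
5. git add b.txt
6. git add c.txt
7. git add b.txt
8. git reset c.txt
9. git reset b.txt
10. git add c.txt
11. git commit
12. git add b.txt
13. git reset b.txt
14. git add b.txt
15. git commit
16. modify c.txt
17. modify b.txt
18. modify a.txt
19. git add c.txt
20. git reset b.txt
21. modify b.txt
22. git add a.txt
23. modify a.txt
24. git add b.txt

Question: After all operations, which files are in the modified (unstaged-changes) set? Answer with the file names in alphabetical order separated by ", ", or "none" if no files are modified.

Answer: a.txt

Derivation:
After op 1 (modify a.txt): modified={a.txt} staged={none}
After op 2 (git add a.txt): modified={none} staged={a.txt}
After op 3 (modify c.txt): modified={c.txt} staged={a.txt}
After op 4 (modify b.txt): modified={b.txt, c.txt} staged={a.txt}
After op 5 (git add b.txt): modified={c.txt} staged={a.txt, b.txt}
After op 6 (git add c.txt): modified={none} staged={a.txt, b.txt, c.txt}
After op 7 (git add b.txt): modified={none} staged={a.txt, b.txt, c.txt}
After op 8 (git reset c.txt): modified={c.txt} staged={a.txt, b.txt}
After op 9 (git reset b.txt): modified={b.txt, c.txt} staged={a.txt}
After op 10 (git add c.txt): modified={b.txt} staged={a.txt, c.txt}
After op 11 (git commit): modified={b.txt} staged={none}
After op 12 (git add b.txt): modified={none} staged={b.txt}
After op 13 (git reset b.txt): modified={b.txt} staged={none}
After op 14 (git add b.txt): modified={none} staged={b.txt}
After op 15 (git commit): modified={none} staged={none}
After op 16 (modify c.txt): modified={c.txt} staged={none}
After op 17 (modify b.txt): modified={b.txt, c.txt} staged={none}
After op 18 (modify a.txt): modified={a.txt, b.txt, c.txt} staged={none}
After op 19 (git add c.txt): modified={a.txt, b.txt} staged={c.txt}
After op 20 (git reset b.txt): modified={a.txt, b.txt} staged={c.txt}
After op 21 (modify b.txt): modified={a.txt, b.txt} staged={c.txt}
After op 22 (git add a.txt): modified={b.txt} staged={a.txt, c.txt}
After op 23 (modify a.txt): modified={a.txt, b.txt} staged={a.txt, c.txt}
After op 24 (git add b.txt): modified={a.txt} staged={a.txt, b.txt, c.txt}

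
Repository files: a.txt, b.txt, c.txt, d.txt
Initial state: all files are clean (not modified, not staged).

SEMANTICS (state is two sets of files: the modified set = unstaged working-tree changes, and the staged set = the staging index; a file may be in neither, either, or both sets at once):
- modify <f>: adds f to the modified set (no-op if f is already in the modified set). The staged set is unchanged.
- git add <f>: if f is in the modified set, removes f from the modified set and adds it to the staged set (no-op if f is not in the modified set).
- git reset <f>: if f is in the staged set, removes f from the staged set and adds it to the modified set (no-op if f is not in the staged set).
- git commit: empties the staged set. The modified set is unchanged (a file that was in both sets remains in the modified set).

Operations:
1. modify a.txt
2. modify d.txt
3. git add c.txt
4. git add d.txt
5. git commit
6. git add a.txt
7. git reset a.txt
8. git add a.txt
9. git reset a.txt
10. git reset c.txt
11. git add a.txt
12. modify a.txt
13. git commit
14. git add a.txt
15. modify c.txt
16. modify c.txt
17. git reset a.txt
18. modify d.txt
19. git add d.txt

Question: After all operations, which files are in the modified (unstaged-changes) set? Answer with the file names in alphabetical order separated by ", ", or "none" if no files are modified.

After op 1 (modify a.txt): modified={a.txt} staged={none}
After op 2 (modify d.txt): modified={a.txt, d.txt} staged={none}
After op 3 (git add c.txt): modified={a.txt, d.txt} staged={none}
After op 4 (git add d.txt): modified={a.txt} staged={d.txt}
After op 5 (git commit): modified={a.txt} staged={none}
After op 6 (git add a.txt): modified={none} staged={a.txt}
After op 7 (git reset a.txt): modified={a.txt} staged={none}
After op 8 (git add a.txt): modified={none} staged={a.txt}
After op 9 (git reset a.txt): modified={a.txt} staged={none}
After op 10 (git reset c.txt): modified={a.txt} staged={none}
After op 11 (git add a.txt): modified={none} staged={a.txt}
After op 12 (modify a.txt): modified={a.txt} staged={a.txt}
After op 13 (git commit): modified={a.txt} staged={none}
After op 14 (git add a.txt): modified={none} staged={a.txt}
After op 15 (modify c.txt): modified={c.txt} staged={a.txt}
After op 16 (modify c.txt): modified={c.txt} staged={a.txt}
After op 17 (git reset a.txt): modified={a.txt, c.txt} staged={none}
After op 18 (modify d.txt): modified={a.txt, c.txt, d.txt} staged={none}
After op 19 (git add d.txt): modified={a.txt, c.txt} staged={d.txt}

Answer: a.txt, c.txt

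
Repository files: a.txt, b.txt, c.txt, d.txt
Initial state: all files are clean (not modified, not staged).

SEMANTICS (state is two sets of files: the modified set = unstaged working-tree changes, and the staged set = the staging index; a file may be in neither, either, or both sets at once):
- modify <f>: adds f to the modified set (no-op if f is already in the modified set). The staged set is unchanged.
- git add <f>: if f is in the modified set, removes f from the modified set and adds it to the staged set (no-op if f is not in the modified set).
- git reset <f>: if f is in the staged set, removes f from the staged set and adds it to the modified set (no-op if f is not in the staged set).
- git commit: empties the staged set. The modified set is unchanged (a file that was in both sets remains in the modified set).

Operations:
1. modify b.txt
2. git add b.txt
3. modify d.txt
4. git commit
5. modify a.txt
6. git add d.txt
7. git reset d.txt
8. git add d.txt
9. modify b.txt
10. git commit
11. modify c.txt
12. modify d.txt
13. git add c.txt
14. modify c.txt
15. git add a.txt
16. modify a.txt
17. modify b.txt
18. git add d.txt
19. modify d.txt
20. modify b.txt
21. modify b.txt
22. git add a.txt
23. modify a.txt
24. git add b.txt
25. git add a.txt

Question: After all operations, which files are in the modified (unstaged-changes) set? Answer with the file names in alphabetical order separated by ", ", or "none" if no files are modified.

After op 1 (modify b.txt): modified={b.txt} staged={none}
After op 2 (git add b.txt): modified={none} staged={b.txt}
After op 3 (modify d.txt): modified={d.txt} staged={b.txt}
After op 4 (git commit): modified={d.txt} staged={none}
After op 5 (modify a.txt): modified={a.txt, d.txt} staged={none}
After op 6 (git add d.txt): modified={a.txt} staged={d.txt}
After op 7 (git reset d.txt): modified={a.txt, d.txt} staged={none}
After op 8 (git add d.txt): modified={a.txt} staged={d.txt}
After op 9 (modify b.txt): modified={a.txt, b.txt} staged={d.txt}
After op 10 (git commit): modified={a.txt, b.txt} staged={none}
After op 11 (modify c.txt): modified={a.txt, b.txt, c.txt} staged={none}
After op 12 (modify d.txt): modified={a.txt, b.txt, c.txt, d.txt} staged={none}
After op 13 (git add c.txt): modified={a.txt, b.txt, d.txt} staged={c.txt}
After op 14 (modify c.txt): modified={a.txt, b.txt, c.txt, d.txt} staged={c.txt}
After op 15 (git add a.txt): modified={b.txt, c.txt, d.txt} staged={a.txt, c.txt}
After op 16 (modify a.txt): modified={a.txt, b.txt, c.txt, d.txt} staged={a.txt, c.txt}
After op 17 (modify b.txt): modified={a.txt, b.txt, c.txt, d.txt} staged={a.txt, c.txt}
After op 18 (git add d.txt): modified={a.txt, b.txt, c.txt} staged={a.txt, c.txt, d.txt}
After op 19 (modify d.txt): modified={a.txt, b.txt, c.txt, d.txt} staged={a.txt, c.txt, d.txt}
After op 20 (modify b.txt): modified={a.txt, b.txt, c.txt, d.txt} staged={a.txt, c.txt, d.txt}
After op 21 (modify b.txt): modified={a.txt, b.txt, c.txt, d.txt} staged={a.txt, c.txt, d.txt}
After op 22 (git add a.txt): modified={b.txt, c.txt, d.txt} staged={a.txt, c.txt, d.txt}
After op 23 (modify a.txt): modified={a.txt, b.txt, c.txt, d.txt} staged={a.txt, c.txt, d.txt}
After op 24 (git add b.txt): modified={a.txt, c.txt, d.txt} staged={a.txt, b.txt, c.txt, d.txt}
After op 25 (git add a.txt): modified={c.txt, d.txt} staged={a.txt, b.txt, c.txt, d.txt}

Answer: c.txt, d.txt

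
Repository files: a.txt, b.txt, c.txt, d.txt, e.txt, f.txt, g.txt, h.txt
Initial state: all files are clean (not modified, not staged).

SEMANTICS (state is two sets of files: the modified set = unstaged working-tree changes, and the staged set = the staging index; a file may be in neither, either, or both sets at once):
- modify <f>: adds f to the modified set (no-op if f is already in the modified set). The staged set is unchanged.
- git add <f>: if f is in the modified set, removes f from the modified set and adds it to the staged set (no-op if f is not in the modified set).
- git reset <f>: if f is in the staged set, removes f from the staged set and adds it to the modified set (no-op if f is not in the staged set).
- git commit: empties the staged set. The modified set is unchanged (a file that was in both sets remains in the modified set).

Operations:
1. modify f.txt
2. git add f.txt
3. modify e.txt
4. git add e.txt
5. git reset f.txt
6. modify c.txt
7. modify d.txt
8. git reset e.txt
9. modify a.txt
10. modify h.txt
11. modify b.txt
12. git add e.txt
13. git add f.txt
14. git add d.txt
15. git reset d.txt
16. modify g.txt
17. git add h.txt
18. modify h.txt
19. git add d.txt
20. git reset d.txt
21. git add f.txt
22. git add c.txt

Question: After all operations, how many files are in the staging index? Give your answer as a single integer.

After op 1 (modify f.txt): modified={f.txt} staged={none}
After op 2 (git add f.txt): modified={none} staged={f.txt}
After op 3 (modify e.txt): modified={e.txt} staged={f.txt}
After op 4 (git add e.txt): modified={none} staged={e.txt, f.txt}
After op 5 (git reset f.txt): modified={f.txt} staged={e.txt}
After op 6 (modify c.txt): modified={c.txt, f.txt} staged={e.txt}
After op 7 (modify d.txt): modified={c.txt, d.txt, f.txt} staged={e.txt}
After op 8 (git reset e.txt): modified={c.txt, d.txt, e.txt, f.txt} staged={none}
After op 9 (modify a.txt): modified={a.txt, c.txt, d.txt, e.txt, f.txt} staged={none}
After op 10 (modify h.txt): modified={a.txt, c.txt, d.txt, e.txt, f.txt, h.txt} staged={none}
After op 11 (modify b.txt): modified={a.txt, b.txt, c.txt, d.txt, e.txt, f.txt, h.txt} staged={none}
After op 12 (git add e.txt): modified={a.txt, b.txt, c.txt, d.txt, f.txt, h.txt} staged={e.txt}
After op 13 (git add f.txt): modified={a.txt, b.txt, c.txt, d.txt, h.txt} staged={e.txt, f.txt}
After op 14 (git add d.txt): modified={a.txt, b.txt, c.txt, h.txt} staged={d.txt, e.txt, f.txt}
After op 15 (git reset d.txt): modified={a.txt, b.txt, c.txt, d.txt, h.txt} staged={e.txt, f.txt}
After op 16 (modify g.txt): modified={a.txt, b.txt, c.txt, d.txt, g.txt, h.txt} staged={e.txt, f.txt}
After op 17 (git add h.txt): modified={a.txt, b.txt, c.txt, d.txt, g.txt} staged={e.txt, f.txt, h.txt}
After op 18 (modify h.txt): modified={a.txt, b.txt, c.txt, d.txt, g.txt, h.txt} staged={e.txt, f.txt, h.txt}
After op 19 (git add d.txt): modified={a.txt, b.txt, c.txt, g.txt, h.txt} staged={d.txt, e.txt, f.txt, h.txt}
After op 20 (git reset d.txt): modified={a.txt, b.txt, c.txt, d.txt, g.txt, h.txt} staged={e.txt, f.txt, h.txt}
After op 21 (git add f.txt): modified={a.txt, b.txt, c.txt, d.txt, g.txt, h.txt} staged={e.txt, f.txt, h.txt}
After op 22 (git add c.txt): modified={a.txt, b.txt, d.txt, g.txt, h.txt} staged={c.txt, e.txt, f.txt, h.txt}
Final staged set: {c.txt, e.txt, f.txt, h.txt} -> count=4

Answer: 4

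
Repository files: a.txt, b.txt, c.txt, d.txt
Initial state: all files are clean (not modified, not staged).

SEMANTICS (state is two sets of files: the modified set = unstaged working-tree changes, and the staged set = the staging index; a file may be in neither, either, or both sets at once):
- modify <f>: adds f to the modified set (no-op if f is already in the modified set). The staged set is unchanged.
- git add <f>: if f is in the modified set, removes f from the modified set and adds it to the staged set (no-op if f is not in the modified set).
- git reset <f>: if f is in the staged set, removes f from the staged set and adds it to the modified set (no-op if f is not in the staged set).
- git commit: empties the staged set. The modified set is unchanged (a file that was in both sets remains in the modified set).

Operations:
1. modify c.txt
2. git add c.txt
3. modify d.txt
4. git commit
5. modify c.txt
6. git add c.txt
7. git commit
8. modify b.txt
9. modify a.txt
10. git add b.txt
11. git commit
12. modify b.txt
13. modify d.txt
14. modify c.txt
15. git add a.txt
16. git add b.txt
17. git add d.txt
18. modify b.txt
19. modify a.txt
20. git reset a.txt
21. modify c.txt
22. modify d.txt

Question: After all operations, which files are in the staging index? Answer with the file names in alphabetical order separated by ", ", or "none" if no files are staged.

After op 1 (modify c.txt): modified={c.txt} staged={none}
After op 2 (git add c.txt): modified={none} staged={c.txt}
After op 3 (modify d.txt): modified={d.txt} staged={c.txt}
After op 4 (git commit): modified={d.txt} staged={none}
After op 5 (modify c.txt): modified={c.txt, d.txt} staged={none}
After op 6 (git add c.txt): modified={d.txt} staged={c.txt}
After op 7 (git commit): modified={d.txt} staged={none}
After op 8 (modify b.txt): modified={b.txt, d.txt} staged={none}
After op 9 (modify a.txt): modified={a.txt, b.txt, d.txt} staged={none}
After op 10 (git add b.txt): modified={a.txt, d.txt} staged={b.txt}
After op 11 (git commit): modified={a.txt, d.txt} staged={none}
After op 12 (modify b.txt): modified={a.txt, b.txt, d.txt} staged={none}
After op 13 (modify d.txt): modified={a.txt, b.txt, d.txt} staged={none}
After op 14 (modify c.txt): modified={a.txt, b.txt, c.txt, d.txt} staged={none}
After op 15 (git add a.txt): modified={b.txt, c.txt, d.txt} staged={a.txt}
After op 16 (git add b.txt): modified={c.txt, d.txt} staged={a.txt, b.txt}
After op 17 (git add d.txt): modified={c.txt} staged={a.txt, b.txt, d.txt}
After op 18 (modify b.txt): modified={b.txt, c.txt} staged={a.txt, b.txt, d.txt}
After op 19 (modify a.txt): modified={a.txt, b.txt, c.txt} staged={a.txt, b.txt, d.txt}
After op 20 (git reset a.txt): modified={a.txt, b.txt, c.txt} staged={b.txt, d.txt}
After op 21 (modify c.txt): modified={a.txt, b.txt, c.txt} staged={b.txt, d.txt}
After op 22 (modify d.txt): modified={a.txt, b.txt, c.txt, d.txt} staged={b.txt, d.txt}

Answer: b.txt, d.txt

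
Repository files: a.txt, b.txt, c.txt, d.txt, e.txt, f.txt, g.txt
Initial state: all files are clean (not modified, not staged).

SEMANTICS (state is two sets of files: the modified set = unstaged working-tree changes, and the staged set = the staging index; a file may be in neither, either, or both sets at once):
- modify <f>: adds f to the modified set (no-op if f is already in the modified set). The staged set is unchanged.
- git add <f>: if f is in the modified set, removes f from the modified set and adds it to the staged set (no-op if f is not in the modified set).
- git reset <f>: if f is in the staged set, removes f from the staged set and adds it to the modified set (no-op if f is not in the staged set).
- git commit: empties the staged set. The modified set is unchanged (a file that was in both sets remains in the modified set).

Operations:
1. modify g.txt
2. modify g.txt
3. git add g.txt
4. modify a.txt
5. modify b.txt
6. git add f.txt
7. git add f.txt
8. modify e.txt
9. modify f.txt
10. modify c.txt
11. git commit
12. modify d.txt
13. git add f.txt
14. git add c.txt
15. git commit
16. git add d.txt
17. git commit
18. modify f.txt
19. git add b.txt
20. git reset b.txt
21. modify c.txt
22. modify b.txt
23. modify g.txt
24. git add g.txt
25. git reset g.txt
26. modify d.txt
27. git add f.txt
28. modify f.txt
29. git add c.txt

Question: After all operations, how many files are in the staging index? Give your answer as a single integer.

After op 1 (modify g.txt): modified={g.txt} staged={none}
After op 2 (modify g.txt): modified={g.txt} staged={none}
After op 3 (git add g.txt): modified={none} staged={g.txt}
After op 4 (modify a.txt): modified={a.txt} staged={g.txt}
After op 5 (modify b.txt): modified={a.txt, b.txt} staged={g.txt}
After op 6 (git add f.txt): modified={a.txt, b.txt} staged={g.txt}
After op 7 (git add f.txt): modified={a.txt, b.txt} staged={g.txt}
After op 8 (modify e.txt): modified={a.txt, b.txt, e.txt} staged={g.txt}
After op 9 (modify f.txt): modified={a.txt, b.txt, e.txt, f.txt} staged={g.txt}
After op 10 (modify c.txt): modified={a.txt, b.txt, c.txt, e.txt, f.txt} staged={g.txt}
After op 11 (git commit): modified={a.txt, b.txt, c.txt, e.txt, f.txt} staged={none}
After op 12 (modify d.txt): modified={a.txt, b.txt, c.txt, d.txt, e.txt, f.txt} staged={none}
After op 13 (git add f.txt): modified={a.txt, b.txt, c.txt, d.txt, e.txt} staged={f.txt}
After op 14 (git add c.txt): modified={a.txt, b.txt, d.txt, e.txt} staged={c.txt, f.txt}
After op 15 (git commit): modified={a.txt, b.txt, d.txt, e.txt} staged={none}
After op 16 (git add d.txt): modified={a.txt, b.txt, e.txt} staged={d.txt}
After op 17 (git commit): modified={a.txt, b.txt, e.txt} staged={none}
After op 18 (modify f.txt): modified={a.txt, b.txt, e.txt, f.txt} staged={none}
After op 19 (git add b.txt): modified={a.txt, e.txt, f.txt} staged={b.txt}
After op 20 (git reset b.txt): modified={a.txt, b.txt, e.txt, f.txt} staged={none}
After op 21 (modify c.txt): modified={a.txt, b.txt, c.txt, e.txt, f.txt} staged={none}
After op 22 (modify b.txt): modified={a.txt, b.txt, c.txt, e.txt, f.txt} staged={none}
After op 23 (modify g.txt): modified={a.txt, b.txt, c.txt, e.txt, f.txt, g.txt} staged={none}
After op 24 (git add g.txt): modified={a.txt, b.txt, c.txt, e.txt, f.txt} staged={g.txt}
After op 25 (git reset g.txt): modified={a.txt, b.txt, c.txt, e.txt, f.txt, g.txt} staged={none}
After op 26 (modify d.txt): modified={a.txt, b.txt, c.txt, d.txt, e.txt, f.txt, g.txt} staged={none}
After op 27 (git add f.txt): modified={a.txt, b.txt, c.txt, d.txt, e.txt, g.txt} staged={f.txt}
After op 28 (modify f.txt): modified={a.txt, b.txt, c.txt, d.txt, e.txt, f.txt, g.txt} staged={f.txt}
After op 29 (git add c.txt): modified={a.txt, b.txt, d.txt, e.txt, f.txt, g.txt} staged={c.txt, f.txt}
Final staged set: {c.txt, f.txt} -> count=2

Answer: 2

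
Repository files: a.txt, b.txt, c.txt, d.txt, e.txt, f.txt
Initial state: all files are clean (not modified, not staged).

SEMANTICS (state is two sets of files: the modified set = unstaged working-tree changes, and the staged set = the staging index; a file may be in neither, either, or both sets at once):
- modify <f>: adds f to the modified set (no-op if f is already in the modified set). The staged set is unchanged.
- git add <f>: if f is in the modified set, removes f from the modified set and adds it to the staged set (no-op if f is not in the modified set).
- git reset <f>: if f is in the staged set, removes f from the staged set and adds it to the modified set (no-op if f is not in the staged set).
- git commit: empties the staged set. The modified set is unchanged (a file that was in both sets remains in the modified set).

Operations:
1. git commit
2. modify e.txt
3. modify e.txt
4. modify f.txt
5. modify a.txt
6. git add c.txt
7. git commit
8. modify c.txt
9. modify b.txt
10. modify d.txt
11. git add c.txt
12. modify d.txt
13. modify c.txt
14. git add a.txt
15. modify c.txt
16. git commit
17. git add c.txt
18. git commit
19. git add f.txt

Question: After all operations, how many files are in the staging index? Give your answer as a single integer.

Answer: 1

Derivation:
After op 1 (git commit): modified={none} staged={none}
After op 2 (modify e.txt): modified={e.txt} staged={none}
After op 3 (modify e.txt): modified={e.txt} staged={none}
After op 4 (modify f.txt): modified={e.txt, f.txt} staged={none}
After op 5 (modify a.txt): modified={a.txt, e.txt, f.txt} staged={none}
After op 6 (git add c.txt): modified={a.txt, e.txt, f.txt} staged={none}
After op 7 (git commit): modified={a.txt, e.txt, f.txt} staged={none}
After op 8 (modify c.txt): modified={a.txt, c.txt, e.txt, f.txt} staged={none}
After op 9 (modify b.txt): modified={a.txt, b.txt, c.txt, e.txt, f.txt} staged={none}
After op 10 (modify d.txt): modified={a.txt, b.txt, c.txt, d.txt, e.txt, f.txt} staged={none}
After op 11 (git add c.txt): modified={a.txt, b.txt, d.txt, e.txt, f.txt} staged={c.txt}
After op 12 (modify d.txt): modified={a.txt, b.txt, d.txt, e.txt, f.txt} staged={c.txt}
After op 13 (modify c.txt): modified={a.txt, b.txt, c.txt, d.txt, e.txt, f.txt} staged={c.txt}
After op 14 (git add a.txt): modified={b.txt, c.txt, d.txt, e.txt, f.txt} staged={a.txt, c.txt}
After op 15 (modify c.txt): modified={b.txt, c.txt, d.txt, e.txt, f.txt} staged={a.txt, c.txt}
After op 16 (git commit): modified={b.txt, c.txt, d.txt, e.txt, f.txt} staged={none}
After op 17 (git add c.txt): modified={b.txt, d.txt, e.txt, f.txt} staged={c.txt}
After op 18 (git commit): modified={b.txt, d.txt, e.txt, f.txt} staged={none}
After op 19 (git add f.txt): modified={b.txt, d.txt, e.txt} staged={f.txt}
Final staged set: {f.txt} -> count=1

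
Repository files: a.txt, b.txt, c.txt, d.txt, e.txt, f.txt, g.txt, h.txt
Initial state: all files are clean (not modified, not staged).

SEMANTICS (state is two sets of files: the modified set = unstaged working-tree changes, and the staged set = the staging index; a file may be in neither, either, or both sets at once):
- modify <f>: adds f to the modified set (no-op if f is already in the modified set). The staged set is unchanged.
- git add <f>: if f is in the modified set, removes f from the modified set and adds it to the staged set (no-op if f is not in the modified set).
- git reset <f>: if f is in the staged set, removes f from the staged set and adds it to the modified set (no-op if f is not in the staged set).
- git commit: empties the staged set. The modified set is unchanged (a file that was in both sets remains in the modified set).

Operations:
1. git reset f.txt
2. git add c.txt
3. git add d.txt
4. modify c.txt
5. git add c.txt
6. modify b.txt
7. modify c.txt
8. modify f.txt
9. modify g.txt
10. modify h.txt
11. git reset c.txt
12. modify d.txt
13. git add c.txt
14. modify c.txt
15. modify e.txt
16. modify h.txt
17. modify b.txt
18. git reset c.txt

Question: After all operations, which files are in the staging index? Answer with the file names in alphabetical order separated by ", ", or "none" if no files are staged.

After op 1 (git reset f.txt): modified={none} staged={none}
After op 2 (git add c.txt): modified={none} staged={none}
After op 3 (git add d.txt): modified={none} staged={none}
After op 4 (modify c.txt): modified={c.txt} staged={none}
After op 5 (git add c.txt): modified={none} staged={c.txt}
After op 6 (modify b.txt): modified={b.txt} staged={c.txt}
After op 7 (modify c.txt): modified={b.txt, c.txt} staged={c.txt}
After op 8 (modify f.txt): modified={b.txt, c.txt, f.txt} staged={c.txt}
After op 9 (modify g.txt): modified={b.txt, c.txt, f.txt, g.txt} staged={c.txt}
After op 10 (modify h.txt): modified={b.txt, c.txt, f.txt, g.txt, h.txt} staged={c.txt}
After op 11 (git reset c.txt): modified={b.txt, c.txt, f.txt, g.txt, h.txt} staged={none}
After op 12 (modify d.txt): modified={b.txt, c.txt, d.txt, f.txt, g.txt, h.txt} staged={none}
After op 13 (git add c.txt): modified={b.txt, d.txt, f.txt, g.txt, h.txt} staged={c.txt}
After op 14 (modify c.txt): modified={b.txt, c.txt, d.txt, f.txt, g.txt, h.txt} staged={c.txt}
After op 15 (modify e.txt): modified={b.txt, c.txt, d.txt, e.txt, f.txt, g.txt, h.txt} staged={c.txt}
After op 16 (modify h.txt): modified={b.txt, c.txt, d.txt, e.txt, f.txt, g.txt, h.txt} staged={c.txt}
After op 17 (modify b.txt): modified={b.txt, c.txt, d.txt, e.txt, f.txt, g.txt, h.txt} staged={c.txt}
After op 18 (git reset c.txt): modified={b.txt, c.txt, d.txt, e.txt, f.txt, g.txt, h.txt} staged={none}

Answer: none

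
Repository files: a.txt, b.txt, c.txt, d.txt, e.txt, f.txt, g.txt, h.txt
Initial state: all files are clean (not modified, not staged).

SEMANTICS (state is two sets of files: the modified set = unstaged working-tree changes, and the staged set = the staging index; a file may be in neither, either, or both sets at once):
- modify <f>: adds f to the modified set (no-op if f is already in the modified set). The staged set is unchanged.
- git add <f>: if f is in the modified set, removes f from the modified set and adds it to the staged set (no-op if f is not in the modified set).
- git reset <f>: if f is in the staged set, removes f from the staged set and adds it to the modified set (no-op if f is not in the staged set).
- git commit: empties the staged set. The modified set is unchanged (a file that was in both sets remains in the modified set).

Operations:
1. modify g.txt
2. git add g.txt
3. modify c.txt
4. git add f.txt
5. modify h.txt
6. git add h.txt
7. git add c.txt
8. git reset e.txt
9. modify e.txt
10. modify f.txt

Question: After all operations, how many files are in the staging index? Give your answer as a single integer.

After op 1 (modify g.txt): modified={g.txt} staged={none}
After op 2 (git add g.txt): modified={none} staged={g.txt}
After op 3 (modify c.txt): modified={c.txt} staged={g.txt}
After op 4 (git add f.txt): modified={c.txt} staged={g.txt}
After op 5 (modify h.txt): modified={c.txt, h.txt} staged={g.txt}
After op 6 (git add h.txt): modified={c.txt} staged={g.txt, h.txt}
After op 7 (git add c.txt): modified={none} staged={c.txt, g.txt, h.txt}
After op 8 (git reset e.txt): modified={none} staged={c.txt, g.txt, h.txt}
After op 9 (modify e.txt): modified={e.txt} staged={c.txt, g.txt, h.txt}
After op 10 (modify f.txt): modified={e.txt, f.txt} staged={c.txt, g.txt, h.txt}
Final staged set: {c.txt, g.txt, h.txt} -> count=3

Answer: 3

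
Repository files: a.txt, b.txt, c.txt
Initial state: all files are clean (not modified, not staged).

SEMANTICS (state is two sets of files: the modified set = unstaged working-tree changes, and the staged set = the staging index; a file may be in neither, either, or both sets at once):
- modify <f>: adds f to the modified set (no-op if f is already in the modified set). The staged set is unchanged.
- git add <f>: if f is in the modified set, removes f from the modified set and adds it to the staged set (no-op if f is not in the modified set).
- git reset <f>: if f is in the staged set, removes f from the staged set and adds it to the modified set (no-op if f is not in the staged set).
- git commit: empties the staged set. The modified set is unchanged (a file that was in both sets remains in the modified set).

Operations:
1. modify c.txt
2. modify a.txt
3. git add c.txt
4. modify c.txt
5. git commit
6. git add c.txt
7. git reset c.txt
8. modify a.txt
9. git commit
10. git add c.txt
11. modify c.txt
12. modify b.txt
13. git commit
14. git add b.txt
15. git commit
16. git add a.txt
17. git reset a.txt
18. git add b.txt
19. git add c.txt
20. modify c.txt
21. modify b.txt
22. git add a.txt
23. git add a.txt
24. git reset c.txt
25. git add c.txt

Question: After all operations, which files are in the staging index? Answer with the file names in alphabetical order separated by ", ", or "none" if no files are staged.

Answer: a.txt, c.txt

Derivation:
After op 1 (modify c.txt): modified={c.txt} staged={none}
After op 2 (modify a.txt): modified={a.txt, c.txt} staged={none}
After op 3 (git add c.txt): modified={a.txt} staged={c.txt}
After op 4 (modify c.txt): modified={a.txt, c.txt} staged={c.txt}
After op 5 (git commit): modified={a.txt, c.txt} staged={none}
After op 6 (git add c.txt): modified={a.txt} staged={c.txt}
After op 7 (git reset c.txt): modified={a.txt, c.txt} staged={none}
After op 8 (modify a.txt): modified={a.txt, c.txt} staged={none}
After op 9 (git commit): modified={a.txt, c.txt} staged={none}
After op 10 (git add c.txt): modified={a.txt} staged={c.txt}
After op 11 (modify c.txt): modified={a.txt, c.txt} staged={c.txt}
After op 12 (modify b.txt): modified={a.txt, b.txt, c.txt} staged={c.txt}
After op 13 (git commit): modified={a.txt, b.txt, c.txt} staged={none}
After op 14 (git add b.txt): modified={a.txt, c.txt} staged={b.txt}
After op 15 (git commit): modified={a.txt, c.txt} staged={none}
After op 16 (git add a.txt): modified={c.txt} staged={a.txt}
After op 17 (git reset a.txt): modified={a.txt, c.txt} staged={none}
After op 18 (git add b.txt): modified={a.txt, c.txt} staged={none}
After op 19 (git add c.txt): modified={a.txt} staged={c.txt}
After op 20 (modify c.txt): modified={a.txt, c.txt} staged={c.txt}
After op 21 (modify b.txt): modified={a.txt, b.txt, c.txt} staged={c.txt}
After op 22 (git add a.txt): modified={b.txt, c.txt} staged={a.txt, c.txt}
After op 23 (git add a.txt): modified={b.txt, c.txt} staged={a.txt, c.txt}
After op 24 (git reset c.txt): modified={b.txt, c.txt} staged={a.txt}
After op 25 (git add c.txt): modified={b.txt} staged={a.txt, c.txt}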